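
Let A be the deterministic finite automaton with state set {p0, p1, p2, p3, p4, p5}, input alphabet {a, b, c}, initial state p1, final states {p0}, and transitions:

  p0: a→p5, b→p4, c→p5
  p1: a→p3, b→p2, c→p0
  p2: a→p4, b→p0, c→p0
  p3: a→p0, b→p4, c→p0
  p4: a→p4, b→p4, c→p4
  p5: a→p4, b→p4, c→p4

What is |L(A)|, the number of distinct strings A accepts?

The useful subgraph on states {p0, p1, p2, p3} is acyclic, so L(A) is finite; the longest accepting path visits 3 useful states, giving maximum string length 2.
Counting accepting paths from p1 by length: 1 of length 1, 4 of length 2. Total 5.

5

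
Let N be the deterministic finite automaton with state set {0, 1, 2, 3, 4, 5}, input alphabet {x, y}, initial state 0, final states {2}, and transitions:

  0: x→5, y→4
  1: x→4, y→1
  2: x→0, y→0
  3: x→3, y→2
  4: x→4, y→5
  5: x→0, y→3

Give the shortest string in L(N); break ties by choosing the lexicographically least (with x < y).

xyy

A breadth-first search from 0 reaches an accepting state first via the path 0 → 5 → 3 → 2 on input xyy.
No string of length < 3 is accepted (BFS exhausts all shorter strings without reaching an accepting state), and xyy is the lexicographically least accepting string of length 3.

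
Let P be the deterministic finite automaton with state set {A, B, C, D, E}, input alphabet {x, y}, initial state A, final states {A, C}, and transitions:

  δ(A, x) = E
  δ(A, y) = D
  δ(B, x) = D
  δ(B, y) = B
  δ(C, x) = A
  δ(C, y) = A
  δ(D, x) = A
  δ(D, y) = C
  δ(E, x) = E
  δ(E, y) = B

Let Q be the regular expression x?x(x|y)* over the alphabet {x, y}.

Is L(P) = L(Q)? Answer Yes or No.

The empty string ε is accepted by P but rejected by Q.
So L(P) ≠ L(Q).

No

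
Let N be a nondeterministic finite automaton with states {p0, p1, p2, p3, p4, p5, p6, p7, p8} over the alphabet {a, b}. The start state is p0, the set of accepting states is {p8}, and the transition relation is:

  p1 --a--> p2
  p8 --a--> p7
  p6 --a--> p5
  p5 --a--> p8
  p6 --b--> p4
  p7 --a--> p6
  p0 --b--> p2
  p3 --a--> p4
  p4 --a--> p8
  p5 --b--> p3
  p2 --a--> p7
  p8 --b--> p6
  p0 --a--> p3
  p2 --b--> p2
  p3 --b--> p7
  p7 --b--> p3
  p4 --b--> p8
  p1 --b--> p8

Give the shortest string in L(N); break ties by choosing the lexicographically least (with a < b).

A breadth-first search from p0 reaches an accepting state first via the path p0 → p3 → p4 → p8 on input aaa.
No string of length < 3 is accepted (BFS exhausts all shorter strings without reaching an accepting state), and aaa is the lexicographically least accepting string of length 3.

aaa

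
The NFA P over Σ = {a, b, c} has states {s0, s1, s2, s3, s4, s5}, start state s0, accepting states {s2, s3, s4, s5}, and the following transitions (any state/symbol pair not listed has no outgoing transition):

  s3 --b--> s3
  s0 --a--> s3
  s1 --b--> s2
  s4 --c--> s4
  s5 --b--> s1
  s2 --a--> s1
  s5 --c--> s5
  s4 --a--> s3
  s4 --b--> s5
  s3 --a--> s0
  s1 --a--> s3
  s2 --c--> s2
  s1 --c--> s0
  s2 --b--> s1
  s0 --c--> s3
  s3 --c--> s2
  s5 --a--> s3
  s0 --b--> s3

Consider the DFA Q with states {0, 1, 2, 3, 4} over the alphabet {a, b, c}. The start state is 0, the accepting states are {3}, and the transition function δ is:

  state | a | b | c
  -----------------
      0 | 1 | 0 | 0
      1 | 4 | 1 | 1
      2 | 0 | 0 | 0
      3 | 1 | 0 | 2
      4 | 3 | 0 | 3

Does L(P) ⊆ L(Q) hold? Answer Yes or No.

No

The string a is in L(P) but not in L(Q).
So L(P) ⊄ L(Q).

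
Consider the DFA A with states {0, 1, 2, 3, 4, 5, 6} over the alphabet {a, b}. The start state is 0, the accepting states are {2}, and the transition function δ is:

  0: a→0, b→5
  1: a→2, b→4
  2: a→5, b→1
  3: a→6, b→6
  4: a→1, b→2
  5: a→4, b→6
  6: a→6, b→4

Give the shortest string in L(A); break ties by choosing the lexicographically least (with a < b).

bab

A breadth-first search from 0 reaches an accepting state first via the path 0 → 5 → 4 → 2 on input bab.
No string of length < 3 is accepted (BFS exhausts all shorter strings without reaching an accepting state), and bab is the lexicographically least accepting string of length 3.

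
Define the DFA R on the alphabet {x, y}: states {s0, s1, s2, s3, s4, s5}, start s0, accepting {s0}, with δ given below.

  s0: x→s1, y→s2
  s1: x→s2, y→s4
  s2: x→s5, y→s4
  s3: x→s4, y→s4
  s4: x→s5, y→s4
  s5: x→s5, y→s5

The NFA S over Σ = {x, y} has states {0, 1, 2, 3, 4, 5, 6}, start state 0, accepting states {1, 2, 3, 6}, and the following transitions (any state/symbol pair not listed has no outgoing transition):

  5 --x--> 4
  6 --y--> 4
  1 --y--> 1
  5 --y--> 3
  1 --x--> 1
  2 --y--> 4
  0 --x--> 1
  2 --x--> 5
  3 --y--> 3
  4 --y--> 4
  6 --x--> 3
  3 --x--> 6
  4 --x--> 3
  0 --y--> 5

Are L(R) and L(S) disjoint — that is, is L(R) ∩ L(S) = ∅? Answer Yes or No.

Exploring the product automaton R × S from the start pair (s0, 0), following both machines on each input symbol, reaches 10 state pairs: (s0, 0), (s1, 1), (s2, 5), (s2, 1), (s4, 1), (s5, 4), (s4, 3), (s5, 1), (s5, 3), (s5, 6).
R accepts in {s0} and S accepts in {1, 2, 3, 6}; no reachable pair has both components accepting, so no string drives both machines to acceptance simultaneously and L(R) ∩ L(S) = ∅.
So no string is accepted by both, and the intersection is empty.

Yes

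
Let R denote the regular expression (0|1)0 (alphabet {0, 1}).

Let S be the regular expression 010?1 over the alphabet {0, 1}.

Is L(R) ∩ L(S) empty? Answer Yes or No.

Converting the expression R to a DFA (subset construction, then merging equivalent states) gives the minimal DFA with states {r0, r1, r2, r3}, start state r0, accepting states {r2} and transitions r0: 0→r1, 1→r1; r1: 0→r2, 1→r3; r2: 0→r3, 1→r3; r3: 0→r3, 1→r3.
Converting the expression S to a DFA (subset construction, then merging equivalent states) gives the minimal DFA with states {s0, s1, s2, s3, s4, s5}, start state s0, accepting states {s5} and transitions s0: 0→s1, 1→s2; s1: 0→s2, 1→s3; s2: 0→s2, 1→s2; s3: 0→s4, 1→s5; s4: 0→s2, 1→s5; s5: 0→s2, 1→s2.
Exploring the product automaton R × S from the start pair (r0, s0), following both machines on each input symbol, reaches 8 state pairs: (r0, s0), (r1, s1), (r1, s2), (r2, s2), (r3, s3), (r3, s2), (r3, s4), (r3, s5).
R accepts in {r2} and S accepts in {s5}; no reachable pair has both components accepting, so no string drives both machines to acceptance simultaneously and L(R) ∩ L(S) = ∅.
So no string is accepted by both, and the intersection is empty.

Yes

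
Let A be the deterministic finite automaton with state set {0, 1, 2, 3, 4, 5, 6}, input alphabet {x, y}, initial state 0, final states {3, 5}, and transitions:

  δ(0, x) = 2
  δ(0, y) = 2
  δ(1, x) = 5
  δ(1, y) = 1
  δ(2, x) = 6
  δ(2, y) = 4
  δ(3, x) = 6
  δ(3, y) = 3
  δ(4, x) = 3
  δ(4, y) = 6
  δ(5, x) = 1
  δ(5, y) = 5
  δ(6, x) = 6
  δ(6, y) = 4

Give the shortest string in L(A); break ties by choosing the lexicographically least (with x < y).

A breadth-first search from 0 reaches an accepting state first via the path 0 → 2 → 4 → 3 on input xyx.
No string of length < 3 is accepted (BFS exhausts all shorter strings without reaching an accepting state), and xyx is the lexicographically least accepting string of length 3.

xyx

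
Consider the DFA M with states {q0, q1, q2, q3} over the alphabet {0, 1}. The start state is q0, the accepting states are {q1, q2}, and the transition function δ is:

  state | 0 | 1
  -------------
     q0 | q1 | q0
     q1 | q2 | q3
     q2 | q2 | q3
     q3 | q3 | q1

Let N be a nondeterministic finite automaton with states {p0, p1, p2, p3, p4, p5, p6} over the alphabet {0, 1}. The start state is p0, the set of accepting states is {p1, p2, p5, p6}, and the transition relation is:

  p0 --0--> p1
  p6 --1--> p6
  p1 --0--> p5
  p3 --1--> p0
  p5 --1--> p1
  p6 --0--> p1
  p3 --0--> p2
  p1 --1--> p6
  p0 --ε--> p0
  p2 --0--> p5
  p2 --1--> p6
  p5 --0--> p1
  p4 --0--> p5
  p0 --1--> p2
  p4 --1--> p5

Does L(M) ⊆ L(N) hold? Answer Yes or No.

Yes

Exploring the product automaton M × N from the start pair (q0, p0), following both machines on each input symbol, reaches 11 state pairs: (q0, p0), (q1, p1), (q0, p2), (q2, p5), (q3, p6), (q1, p5), (q0, p6), (q2, p1), (q3, p1), (q1, p6), (q3, p5).
M accepts in {q1, q2} and N accepts in {p1, p2, p5, p6}. The reachable pairs whose M-component is accepting are (q1, p1), (q2, p5), (q1, p5), (q2, p1), (q1, p6); in each of them the N-component is accepting too, so the product for L(M) \ L(N) (M-component accepting, N-component rejecting) has no reachable accepting pair and the difference is empty.
Hence every string in L(M) is also in L(N).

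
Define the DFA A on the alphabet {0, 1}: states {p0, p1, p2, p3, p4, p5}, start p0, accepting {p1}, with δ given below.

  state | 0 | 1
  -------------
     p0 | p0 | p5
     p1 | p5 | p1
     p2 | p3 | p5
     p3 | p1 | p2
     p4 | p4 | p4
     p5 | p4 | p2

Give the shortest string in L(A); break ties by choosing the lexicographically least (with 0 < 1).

A breadth-first search from p0 reaches an accepting state first via the path p0 → p5 → p2 → p3 → p1 on input 1100.
No string of length < 4 is accepted (BFS exhausts all shorter strings without reaching an accepting state), and 1100 is the lexicographically least accepting string of length 4.

1100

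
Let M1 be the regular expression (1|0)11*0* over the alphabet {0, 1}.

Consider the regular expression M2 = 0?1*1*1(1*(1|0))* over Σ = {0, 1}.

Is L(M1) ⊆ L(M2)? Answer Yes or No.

Converting the expression M1 to a DFA (subset construction, then merging equivalent states) gives the minimal DFA with states {r0, r1, r2, r3, r4}, start state r0, accepting states {r3, r4} and transitions r0: 0→r1, 1→r1; r1: 0→r2, 1→r3; r2: 0→r2, 1→r2; r3: 0→r4, 1→r3; r4: 0→r4, 1→r2.
Converting the expression M2 to a DFA (subset construction, then merging equivalent states) gives the minimal DFA with states {t0, t1, t2, t3}, start state t0, accepting states {t2} and transitions t0: 0→t1, 1→t2; t1: 0→t3, 1→t2; t2: 0→t2, 1→t2; t3: 0→t3, 1→t3.
Exploring the product automaton M1 × M2 from the start pair (r0, t0), following both machines on each input symbol, reaches 7 state pairs: (r0, t0), (r1, t1), (r1, t2), (r2, t3), (r3, t2), (r2, t2), (r4, t2).
M1 accepts in {r3, r4} and M2 accepts in {t2}. The reachable pairs whose M1-component is accepting are (r3, t2), (r4, t2); in each of them the M2-component is accepting too, so the product for L(M1) \ L(M2) (M1-component accepting, M2-component rejecting) has no reachable accepting pair and the difference is empty.
Hence every string in L(M1) is also in L(M2).

Yes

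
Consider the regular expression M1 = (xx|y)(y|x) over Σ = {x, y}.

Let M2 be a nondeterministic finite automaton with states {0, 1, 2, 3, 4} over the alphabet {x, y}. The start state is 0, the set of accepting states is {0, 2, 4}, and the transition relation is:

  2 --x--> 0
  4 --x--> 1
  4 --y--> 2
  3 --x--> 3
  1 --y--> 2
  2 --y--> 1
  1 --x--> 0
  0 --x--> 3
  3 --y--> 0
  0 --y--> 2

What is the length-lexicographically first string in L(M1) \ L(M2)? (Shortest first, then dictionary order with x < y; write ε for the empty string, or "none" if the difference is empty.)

The string yy is accepted by M1 but not by M2.
No shorter string lies in the difference, and yy is the lexicographically first length-2 string in L(M1) \ L(M2).

yy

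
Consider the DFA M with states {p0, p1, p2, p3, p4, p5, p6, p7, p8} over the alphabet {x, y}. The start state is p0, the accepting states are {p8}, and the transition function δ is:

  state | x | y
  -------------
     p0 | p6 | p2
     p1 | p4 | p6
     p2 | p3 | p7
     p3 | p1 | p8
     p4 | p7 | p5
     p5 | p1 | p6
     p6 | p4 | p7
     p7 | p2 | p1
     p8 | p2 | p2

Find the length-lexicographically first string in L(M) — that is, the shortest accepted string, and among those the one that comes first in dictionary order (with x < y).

A breadth-first search from p0 reaches an accepting state first via the path p0 → p2 → p3 → p8 on input yxy.
No string of length < 3 is accepted (BFS exhausts all shorter strings without reaching an accepting state), and yxy is the lexicographically least accepting string of length 3.

yxy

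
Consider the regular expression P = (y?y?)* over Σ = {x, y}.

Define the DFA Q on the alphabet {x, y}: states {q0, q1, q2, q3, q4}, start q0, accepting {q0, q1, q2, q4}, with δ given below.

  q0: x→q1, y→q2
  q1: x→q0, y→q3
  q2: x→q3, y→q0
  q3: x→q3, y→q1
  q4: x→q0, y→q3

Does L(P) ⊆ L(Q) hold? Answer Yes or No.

Converting the expression P to a DFA (subset construction, then merging equivalent states) gives the minimal DFA with states {p0, p1}, start state p0, accepting states {p0} and transitions p0: x→p1, y→p0; p1: x→p1, y→p1.
Exploring the product automaton P × Q from the start pair (p0, q0), following both machines on each input symbol, reaches 6 state pairs: (p0, q0), (p1, q1), (p0, q2), (p1, q0), (p1, q3), (p1, q2).
P accepts in {p0} and Q accepts in {q0, q1, q2, q4}. The reachable pairs whose P-component is accepting are (p0, q0), (p0, q2); in each of them the Q-component is accepting too, so the product for L(P) \ L(Q) (P-component accepting, Q-component rejecting) has no reachable accepting pair and the difference is empty.
Hence every string in L(P) is also in L(Q).

Yes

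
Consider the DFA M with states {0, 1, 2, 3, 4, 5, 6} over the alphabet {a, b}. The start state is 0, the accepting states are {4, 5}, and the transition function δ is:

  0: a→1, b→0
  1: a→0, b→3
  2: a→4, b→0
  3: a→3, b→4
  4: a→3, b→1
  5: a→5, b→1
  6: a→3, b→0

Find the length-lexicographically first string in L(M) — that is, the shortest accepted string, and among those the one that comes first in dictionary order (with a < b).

A breadth-first search from 0 reaches an accepting state first via the path 0 → 1 → 3 → 4 on input abb.
No string of length < 3 is accepted (BFS exhausts all shorter strings without reaching an accepting state), and abb is the lexicographically least accepting string of length 3.

abb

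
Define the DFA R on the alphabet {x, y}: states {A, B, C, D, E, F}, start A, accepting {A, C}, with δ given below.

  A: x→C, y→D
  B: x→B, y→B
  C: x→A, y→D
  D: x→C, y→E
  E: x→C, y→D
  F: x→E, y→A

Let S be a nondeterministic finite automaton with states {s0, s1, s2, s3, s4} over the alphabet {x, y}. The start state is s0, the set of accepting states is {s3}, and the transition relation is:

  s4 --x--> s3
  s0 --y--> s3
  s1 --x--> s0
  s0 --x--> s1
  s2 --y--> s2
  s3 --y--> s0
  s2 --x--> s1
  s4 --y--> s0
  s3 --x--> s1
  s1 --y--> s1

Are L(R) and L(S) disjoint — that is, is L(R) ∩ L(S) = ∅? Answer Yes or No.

Yes

Exploring the product automaton R × S from the start pair (A, s0), following both machines on each input symbol, reaches 8 state pairs: (A, s0), (C, s1), (D, s3), (D, s1), (E, s0), (C, s0), (E, s1), (A, s1).
R accepts in {A, C} and S accepts in {s3}; no reachable pair has both components accepting, so no string drives both machines to acceptance simultaneously and L(R) ∩ L(S) = ∅.
So no string is accepted by both, and the intersection is empty.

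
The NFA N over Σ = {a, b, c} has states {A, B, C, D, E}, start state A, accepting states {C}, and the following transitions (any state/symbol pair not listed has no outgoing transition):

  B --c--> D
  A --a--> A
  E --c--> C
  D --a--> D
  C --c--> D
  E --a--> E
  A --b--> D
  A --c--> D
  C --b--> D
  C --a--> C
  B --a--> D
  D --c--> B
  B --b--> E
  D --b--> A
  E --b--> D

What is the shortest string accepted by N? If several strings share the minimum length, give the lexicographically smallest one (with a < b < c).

A breadth-first search from A reaches an accepting state first via the path A → D → B → E → C on input bcbc.
No string of length < 4 is accepted (BFS exhausts all shorter strings without reaching an accepting state), and bcbc is the lexicographically least accepting string of length 4.

bcbc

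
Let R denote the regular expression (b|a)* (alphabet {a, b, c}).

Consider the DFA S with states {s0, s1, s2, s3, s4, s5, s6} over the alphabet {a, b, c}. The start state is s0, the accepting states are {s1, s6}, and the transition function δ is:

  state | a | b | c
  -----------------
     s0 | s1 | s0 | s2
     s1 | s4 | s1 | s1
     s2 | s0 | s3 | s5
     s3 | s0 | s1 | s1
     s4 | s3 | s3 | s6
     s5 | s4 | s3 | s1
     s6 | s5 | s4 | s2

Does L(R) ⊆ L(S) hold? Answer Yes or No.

The empty string ε is in L(R) but not in L(S).
So L(R) ⊄ L(S).

No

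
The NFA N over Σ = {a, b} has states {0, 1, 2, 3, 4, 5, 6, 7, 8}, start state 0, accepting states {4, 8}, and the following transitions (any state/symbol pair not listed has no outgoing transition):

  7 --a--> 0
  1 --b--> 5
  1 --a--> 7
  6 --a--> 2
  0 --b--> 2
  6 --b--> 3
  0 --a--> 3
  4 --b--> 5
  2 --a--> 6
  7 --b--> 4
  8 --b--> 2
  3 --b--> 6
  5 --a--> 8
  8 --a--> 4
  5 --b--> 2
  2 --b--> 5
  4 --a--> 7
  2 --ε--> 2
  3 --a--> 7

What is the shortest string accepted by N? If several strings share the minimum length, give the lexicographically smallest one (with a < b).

aab

A breadth-first search from 0 reaches an accepting state first via the path 0 → 3 → 7 → 4 on input aab.
No string of length < 3 is accepted (BFS exhausts all shorter strings without reaching an accepting state), and aab is the lexicographically least accepting string of length 3.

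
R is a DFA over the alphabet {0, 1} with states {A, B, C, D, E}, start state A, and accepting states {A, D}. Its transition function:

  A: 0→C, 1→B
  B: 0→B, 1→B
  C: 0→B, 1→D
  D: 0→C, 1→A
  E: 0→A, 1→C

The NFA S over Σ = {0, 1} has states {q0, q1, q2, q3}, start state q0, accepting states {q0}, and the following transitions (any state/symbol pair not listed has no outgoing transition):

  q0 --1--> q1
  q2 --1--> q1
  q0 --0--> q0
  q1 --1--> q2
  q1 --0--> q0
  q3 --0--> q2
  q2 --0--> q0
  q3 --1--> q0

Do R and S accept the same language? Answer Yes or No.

The string 01 is accepted by R but rejected by S.
So L(R) ≠ L(S).

No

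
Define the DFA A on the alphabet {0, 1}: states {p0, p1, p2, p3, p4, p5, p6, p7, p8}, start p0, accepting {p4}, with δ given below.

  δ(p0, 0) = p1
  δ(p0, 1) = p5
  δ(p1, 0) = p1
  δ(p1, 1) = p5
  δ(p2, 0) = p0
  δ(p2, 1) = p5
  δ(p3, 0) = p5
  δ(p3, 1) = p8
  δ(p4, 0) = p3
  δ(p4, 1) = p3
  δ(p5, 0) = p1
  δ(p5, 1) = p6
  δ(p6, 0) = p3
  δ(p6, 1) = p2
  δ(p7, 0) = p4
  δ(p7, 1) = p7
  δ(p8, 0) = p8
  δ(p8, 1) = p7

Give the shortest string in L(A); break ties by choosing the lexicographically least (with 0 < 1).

A breadth-first search from p0 reaches an accepting state first via the path p0 → p5 → p6 → p3 → p8 → p7 → p4 on input 110110.
No string of length < 6 is accepted (BFS exhausts all shorter strings without reaching an accepting state), and 110110 is the lexicographically least accepting string of length 6.

110110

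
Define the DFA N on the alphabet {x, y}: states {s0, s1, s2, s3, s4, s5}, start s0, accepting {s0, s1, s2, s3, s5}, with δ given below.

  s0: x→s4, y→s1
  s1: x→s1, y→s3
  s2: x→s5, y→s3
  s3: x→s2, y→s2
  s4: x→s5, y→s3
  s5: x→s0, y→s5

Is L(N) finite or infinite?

State s1 is reachable from the start and can reach an accepting state, and it lies on the cycle s1 → s1.
Traversing that cycle any number of times yields accepted strings of unbounded length, so the language is infinite.

infinite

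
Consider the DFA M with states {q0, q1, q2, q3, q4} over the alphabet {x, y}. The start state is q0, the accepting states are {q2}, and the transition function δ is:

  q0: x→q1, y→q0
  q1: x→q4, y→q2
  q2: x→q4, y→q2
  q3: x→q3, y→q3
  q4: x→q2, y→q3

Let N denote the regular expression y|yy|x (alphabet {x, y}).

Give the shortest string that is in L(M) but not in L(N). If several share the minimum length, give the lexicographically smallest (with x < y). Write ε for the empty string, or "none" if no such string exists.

xy

The string xy is accepted by M but not by N.
No shorter string lies in the difference, and xy is the lexicographically first length-2 string in L(M) \ L(N).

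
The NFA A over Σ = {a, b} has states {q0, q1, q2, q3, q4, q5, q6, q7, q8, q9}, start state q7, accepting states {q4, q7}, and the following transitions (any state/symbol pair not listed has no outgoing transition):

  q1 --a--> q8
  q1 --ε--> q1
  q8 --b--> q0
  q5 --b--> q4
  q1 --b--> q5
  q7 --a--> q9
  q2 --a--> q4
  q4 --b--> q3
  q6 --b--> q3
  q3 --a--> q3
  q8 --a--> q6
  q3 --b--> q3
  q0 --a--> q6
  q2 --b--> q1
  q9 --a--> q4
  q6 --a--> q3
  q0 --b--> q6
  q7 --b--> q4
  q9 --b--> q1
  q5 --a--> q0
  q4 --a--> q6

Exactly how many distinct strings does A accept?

4

The useful subgraph on states {q1, q4, q5, q7, q9} is acyclic, so L(A) is finite; the longest accepting path visits 5 useful states, giving maximum string length 4.
Counting accepting paths from q7 by length: 1 of length 0, 1 of length 1, 1 of length 2, 1 of length 4. Total 4.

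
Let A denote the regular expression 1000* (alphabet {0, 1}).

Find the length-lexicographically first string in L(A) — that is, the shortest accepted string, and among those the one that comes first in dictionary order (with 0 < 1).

By inspection of the expression, no string of length less than 3 matches, and 100 is the lexicographically first match of length 3.

100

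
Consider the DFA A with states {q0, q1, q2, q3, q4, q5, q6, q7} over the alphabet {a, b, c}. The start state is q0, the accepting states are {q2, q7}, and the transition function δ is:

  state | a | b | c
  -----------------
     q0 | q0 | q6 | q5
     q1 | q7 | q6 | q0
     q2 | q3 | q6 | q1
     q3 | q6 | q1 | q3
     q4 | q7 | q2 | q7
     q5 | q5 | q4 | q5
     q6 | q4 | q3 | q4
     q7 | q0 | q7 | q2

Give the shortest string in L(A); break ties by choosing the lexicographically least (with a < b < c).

A breadth-first search from q0 reaches an accepting state first via the path q0 → q6 → q4 → q7 on input baa.
No string of length < 3 is accepted (BFS exhausts all shorter strings without reaching an accepting state), and baa is the lexicographically least accepting string of length 3.

baa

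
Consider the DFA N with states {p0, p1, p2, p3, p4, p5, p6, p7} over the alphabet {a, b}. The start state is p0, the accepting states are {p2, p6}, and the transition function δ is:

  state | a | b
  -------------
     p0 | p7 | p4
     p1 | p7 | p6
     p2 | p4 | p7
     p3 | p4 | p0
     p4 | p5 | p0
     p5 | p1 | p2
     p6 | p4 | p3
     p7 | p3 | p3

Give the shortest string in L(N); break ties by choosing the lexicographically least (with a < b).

A breadth-first search from p0 reaches an accepting state first via the path p0 → p4 → p5 → p2 on input bab.
No string of length < 3 is accepted (BFS exhausts all shorter strings without reaching an accepting state), and bab is the lexicographically least accepting string of length 3.

bab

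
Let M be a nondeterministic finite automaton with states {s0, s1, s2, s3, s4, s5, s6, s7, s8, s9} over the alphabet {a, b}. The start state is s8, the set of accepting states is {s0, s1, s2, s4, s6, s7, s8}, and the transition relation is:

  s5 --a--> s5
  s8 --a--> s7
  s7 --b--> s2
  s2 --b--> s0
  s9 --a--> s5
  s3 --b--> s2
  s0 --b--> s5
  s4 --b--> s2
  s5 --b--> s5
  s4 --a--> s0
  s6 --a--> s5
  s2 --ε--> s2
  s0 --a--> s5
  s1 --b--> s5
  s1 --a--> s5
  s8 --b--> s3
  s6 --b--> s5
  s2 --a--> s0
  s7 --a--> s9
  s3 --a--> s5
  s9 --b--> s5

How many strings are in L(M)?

8

The useful subgraph on states {s0, s2, s3, s7, s8} is acyclic, so L(M) is finite; the longest accepting path visits 4 useful states, giving maximum string length 3.
Counting accepting paths from s8 by length: 1 of length 0, 1 of length 1, 2 of length 2, 4 of length 3. Total 8.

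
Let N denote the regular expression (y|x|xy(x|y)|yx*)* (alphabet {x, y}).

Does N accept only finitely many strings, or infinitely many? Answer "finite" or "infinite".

The expression contains a Kleene star applied to a subexpression that matches at least one nonempty string, so it matches strings of unbounded length.
Hence L(N) is infinite.

infinite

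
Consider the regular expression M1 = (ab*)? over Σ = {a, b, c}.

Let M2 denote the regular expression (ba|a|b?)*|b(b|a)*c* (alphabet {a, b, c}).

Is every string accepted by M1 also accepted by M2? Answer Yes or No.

Yes

Converting the expression M1 to a DFA (subset construction, then merging equivalent states) gives the minimal DFA with states {r0, r1, r2}, start state r0, accepting states {r0, r1} and transitions r0: a→r1, b→r2, c→r2; r1: a→r2, b→r1, c→r2; r2: a→r2, b→r2, c→r2.
Converting the expression M2 to a DFA (subset construction, then merging equivalent states) gives the minimal DFA with states {t0, t1, t2, t3, t4}, start state t0, accepting states {t0, t1, t2, t4} and transitions t0: a→t1, b→t2, c→t3; t1: a→t1, b→t1, c→t3; t2: a→t2, b→t2, c→t4; t3: a→t3, b→t3, c→t3; t4: a→t3, b→t3, c→t4.
Exploring the product automaton M1 × M2 from the start pair (r0, t0), following both machines on each input symbol, reaches 6 state pairs: (r0, t0), (r1, t1), (r2, t2), (r2, t3), (r2, t1), (r2, t4).
M1 accepts in {r0, r1} and M2 accepts in {t0, t1, t2, t4}. The reachable pairs whose M1-component is accepting are (r0, t0), (r1, t1); in each of them the M2-component is accepting too, so the product for L(M1) \ L(M2) (M1-component accepting, M2-component rejecting) has no reachable accepting pair and the difference is empty.
Hence every string in L(M1) is also in L(M2).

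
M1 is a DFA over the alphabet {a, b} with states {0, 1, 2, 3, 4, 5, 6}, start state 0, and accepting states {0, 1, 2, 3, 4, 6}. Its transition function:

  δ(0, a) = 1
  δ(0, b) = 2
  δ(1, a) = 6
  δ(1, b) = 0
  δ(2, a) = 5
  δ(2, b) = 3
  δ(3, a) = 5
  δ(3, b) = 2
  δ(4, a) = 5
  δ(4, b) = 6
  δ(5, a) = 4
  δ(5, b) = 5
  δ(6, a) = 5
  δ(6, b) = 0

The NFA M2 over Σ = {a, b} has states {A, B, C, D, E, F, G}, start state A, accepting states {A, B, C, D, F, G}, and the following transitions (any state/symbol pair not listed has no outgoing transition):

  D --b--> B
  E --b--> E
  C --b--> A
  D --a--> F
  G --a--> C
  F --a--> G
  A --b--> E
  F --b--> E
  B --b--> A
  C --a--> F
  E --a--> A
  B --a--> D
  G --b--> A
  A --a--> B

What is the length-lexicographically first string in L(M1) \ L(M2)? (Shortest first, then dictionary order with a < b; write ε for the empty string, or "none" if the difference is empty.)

The string b is accepted by M1 but not by M2.
No shorter string lies in the difference, and b is the lexicographically first length-1 string in L(M1) \ L(M2).

b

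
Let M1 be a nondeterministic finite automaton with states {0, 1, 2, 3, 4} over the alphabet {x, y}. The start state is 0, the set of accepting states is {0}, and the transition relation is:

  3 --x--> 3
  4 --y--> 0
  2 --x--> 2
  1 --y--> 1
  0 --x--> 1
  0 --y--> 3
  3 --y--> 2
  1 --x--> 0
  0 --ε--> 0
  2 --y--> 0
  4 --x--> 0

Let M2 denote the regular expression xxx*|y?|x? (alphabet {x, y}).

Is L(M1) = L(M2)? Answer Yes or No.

The string xyx is accepted by M1 but rejected by M2.
So L(M1) ≠ L(M2).

No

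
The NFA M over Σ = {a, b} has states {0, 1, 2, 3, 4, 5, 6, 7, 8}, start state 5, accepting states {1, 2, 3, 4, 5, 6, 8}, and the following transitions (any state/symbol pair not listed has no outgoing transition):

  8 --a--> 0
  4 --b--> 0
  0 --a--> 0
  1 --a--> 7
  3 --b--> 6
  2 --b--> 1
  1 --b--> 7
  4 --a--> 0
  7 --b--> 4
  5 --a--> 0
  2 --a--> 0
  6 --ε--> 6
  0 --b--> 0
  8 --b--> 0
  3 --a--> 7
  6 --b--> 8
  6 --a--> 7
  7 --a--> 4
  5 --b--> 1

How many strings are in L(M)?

6

The useful subgraph on states {1, 4, 5, 7} is acyclic, so L(M) is finite; the longest accepting path visits 4 useful states, giving maximum string length 3.
Counting accepting paths from 5 by length: 1 of length 0, 1 of length 1, 4 of length 3. Total 6.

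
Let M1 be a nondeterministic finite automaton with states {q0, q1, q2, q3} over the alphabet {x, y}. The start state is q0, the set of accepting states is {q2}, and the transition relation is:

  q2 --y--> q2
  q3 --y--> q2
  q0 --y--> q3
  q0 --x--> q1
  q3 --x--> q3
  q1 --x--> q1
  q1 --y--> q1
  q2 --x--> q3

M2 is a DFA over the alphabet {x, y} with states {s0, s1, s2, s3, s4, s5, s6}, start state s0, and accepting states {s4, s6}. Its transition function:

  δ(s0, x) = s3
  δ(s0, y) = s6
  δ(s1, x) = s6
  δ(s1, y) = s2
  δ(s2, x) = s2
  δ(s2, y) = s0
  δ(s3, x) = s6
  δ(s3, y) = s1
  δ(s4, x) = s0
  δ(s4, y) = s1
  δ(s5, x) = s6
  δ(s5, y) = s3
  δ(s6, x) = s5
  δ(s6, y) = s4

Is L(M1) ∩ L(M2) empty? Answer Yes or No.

No

The string yy is accepted by both M1 and M2.
Hence L(M1) ∩ L(M2) ≠ ∅.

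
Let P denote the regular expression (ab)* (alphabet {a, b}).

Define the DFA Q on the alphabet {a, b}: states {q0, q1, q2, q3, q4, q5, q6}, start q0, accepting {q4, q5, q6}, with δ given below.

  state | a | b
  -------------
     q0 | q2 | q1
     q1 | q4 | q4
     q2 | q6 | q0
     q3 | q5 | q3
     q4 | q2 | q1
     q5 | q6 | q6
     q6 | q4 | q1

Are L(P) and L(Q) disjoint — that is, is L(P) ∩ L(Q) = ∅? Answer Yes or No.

Converting the expression P to a DFA (subset construction, then merging equivalent states) gives the minimal DFA with states {p0, p1, p2}, start state p0, accepting states {p0} and transitions p0: a→p1, b→p2; p1: a→p2, b→p0; p2: a→p2, b→p2.
Exploring the product automaton P × Q from the start pair (p0, q0), following both machines on each input symbol, reaches 7 state pairs: (p0, q0), (p1, q2), (p2, q1), (p2, q6), (p2, q4), (p2, q2), (p2, q0).
P accepts in {p0} and Q accepts in {q4, q5, q6}; no reachable pair has both components accepting, so no string drives both machines to acceptance simultaneously and L(P) ∩ L(Q) = ∅.
So no string is accepted by both, and the intersection is empty.

Yes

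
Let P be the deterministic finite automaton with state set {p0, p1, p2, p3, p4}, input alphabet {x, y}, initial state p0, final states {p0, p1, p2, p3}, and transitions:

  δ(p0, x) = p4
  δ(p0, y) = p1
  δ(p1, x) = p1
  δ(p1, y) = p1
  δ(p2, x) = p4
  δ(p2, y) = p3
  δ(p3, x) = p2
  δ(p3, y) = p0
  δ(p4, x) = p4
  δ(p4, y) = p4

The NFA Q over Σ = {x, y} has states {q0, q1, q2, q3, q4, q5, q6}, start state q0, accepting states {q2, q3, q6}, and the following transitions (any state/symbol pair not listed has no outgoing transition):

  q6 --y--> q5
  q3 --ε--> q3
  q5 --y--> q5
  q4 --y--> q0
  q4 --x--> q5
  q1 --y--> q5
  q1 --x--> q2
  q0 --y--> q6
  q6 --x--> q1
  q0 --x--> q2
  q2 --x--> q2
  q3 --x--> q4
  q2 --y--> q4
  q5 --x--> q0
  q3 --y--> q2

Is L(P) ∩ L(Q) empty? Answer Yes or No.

No

The string y is accepted by both P and Q.
Hence L(P) ∩ L(Q) ≠ ∅.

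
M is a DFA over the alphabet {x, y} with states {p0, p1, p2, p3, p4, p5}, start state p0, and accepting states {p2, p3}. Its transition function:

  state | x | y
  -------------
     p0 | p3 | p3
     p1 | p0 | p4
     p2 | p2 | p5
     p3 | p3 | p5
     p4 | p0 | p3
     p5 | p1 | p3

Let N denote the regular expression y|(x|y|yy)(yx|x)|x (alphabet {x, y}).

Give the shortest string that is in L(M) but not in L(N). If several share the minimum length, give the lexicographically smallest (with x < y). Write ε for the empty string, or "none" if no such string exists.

xxx

The string xxx is accepted by M but not by N.
No shorter string lies in the difference, and xxx is the lexicographically first length-3 string in L(M) \ L(N).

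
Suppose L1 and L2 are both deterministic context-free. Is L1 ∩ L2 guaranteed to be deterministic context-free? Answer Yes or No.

No

DCFLs are closed under complement (normalise the DPDA to read all of its input, then flip the verdict). If they were also closed under intersection, De Morgan would make them closed under union; but {aⁿbⁿ : n≥0} and {aⁿb²ⁿ : n≥0} are DCFLs (push the a's; pop one per b, respectively one per two b's) whose union no deterministic PDA accepts: a DPDA for it would have a single run on aⁿb²ⁿ, accepting after the prefix aⁿbⁿ and accepting again after n more b's; an ordinary PDA that simulates it on a's and b's and, at any moment when it is accepting, may switch to reading only a fresh letter c while feeding each c to the simulation as a b, would accept aⁱbʲcᵏ (k≥1) exactly when both aⁱbʲ and aⁱbʲ⁺ᵏ are in the language, i.e. its language intersected with the regular set a*b*c⁺ would be exactly {aⁿbⁿcⁿ : n≥1} — impossible, since context-free languages are closed under intersection with regular sets and {aⁿbⁿcⁿ} is not context-free.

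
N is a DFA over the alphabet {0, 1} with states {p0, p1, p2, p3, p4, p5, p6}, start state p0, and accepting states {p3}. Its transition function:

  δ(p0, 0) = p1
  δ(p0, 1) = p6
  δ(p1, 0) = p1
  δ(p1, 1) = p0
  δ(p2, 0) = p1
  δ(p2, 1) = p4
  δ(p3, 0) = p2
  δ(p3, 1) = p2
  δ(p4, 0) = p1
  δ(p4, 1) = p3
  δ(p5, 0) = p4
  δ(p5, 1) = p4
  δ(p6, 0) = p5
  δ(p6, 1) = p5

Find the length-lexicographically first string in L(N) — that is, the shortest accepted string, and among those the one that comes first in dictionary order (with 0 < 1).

A breadth-first search from p0 reaches an accepting state first via the path p0 → p6 → p5 → p4 → p3 on input 1001.
No string of length < 4 is accepted (BFS exhausts all shorter strings without reaching an accepting state), and 1001 is the lexicographically least accepting string of length 4.

1001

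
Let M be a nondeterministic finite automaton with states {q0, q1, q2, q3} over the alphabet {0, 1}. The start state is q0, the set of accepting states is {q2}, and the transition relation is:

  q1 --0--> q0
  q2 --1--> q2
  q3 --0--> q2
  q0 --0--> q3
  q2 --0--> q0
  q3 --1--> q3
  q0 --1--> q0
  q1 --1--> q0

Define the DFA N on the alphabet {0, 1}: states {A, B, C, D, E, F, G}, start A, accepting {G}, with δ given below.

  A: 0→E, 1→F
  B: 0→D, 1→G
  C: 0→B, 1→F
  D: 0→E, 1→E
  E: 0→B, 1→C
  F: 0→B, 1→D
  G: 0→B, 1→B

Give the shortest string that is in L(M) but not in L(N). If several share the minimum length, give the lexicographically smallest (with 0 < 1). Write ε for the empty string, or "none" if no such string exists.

The string 00 is accepted by M but not by N.
No shorter string lies in the difference, and 00 is the lexicographically first length-2 string in L(M) \ L(N).

00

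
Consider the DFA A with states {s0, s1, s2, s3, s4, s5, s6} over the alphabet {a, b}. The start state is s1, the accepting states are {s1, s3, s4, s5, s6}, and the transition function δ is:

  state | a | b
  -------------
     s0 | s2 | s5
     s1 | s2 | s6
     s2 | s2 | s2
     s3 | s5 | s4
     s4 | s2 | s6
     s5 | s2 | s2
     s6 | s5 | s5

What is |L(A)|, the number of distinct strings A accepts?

4

The useful subgraph on states {s1, s5, s6} is acyclic, so L(A) is finite; the longest accepting path visits 3 useful states, giving maximum string length 2.
Counting accepting paths from s1 by length: 1 of length 0, 1 of length 1, 2 of length 2. Total 4.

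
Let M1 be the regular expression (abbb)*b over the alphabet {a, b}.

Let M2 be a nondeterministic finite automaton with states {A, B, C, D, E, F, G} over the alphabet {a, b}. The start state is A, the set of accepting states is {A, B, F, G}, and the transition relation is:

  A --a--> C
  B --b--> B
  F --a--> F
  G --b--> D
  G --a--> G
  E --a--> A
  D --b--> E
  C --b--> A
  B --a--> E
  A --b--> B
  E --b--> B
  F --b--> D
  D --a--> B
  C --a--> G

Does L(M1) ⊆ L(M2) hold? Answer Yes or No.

Converting the expression M1 to a DFA (subset construction, then merging equivalent states) gives the minimal DFA with states {r0, r1, r2, r3, r4, r5}, start state r0, accepting states {r2} and transitions r0: a→r1, b→r2; r1: a→r3, b→r4; r2: a→r3, b→r3; r3: a→r3, b→r3; r4: a→r3, b→r5; r5: a→r3, b→r0.
Exploring the product automaton M1 × M2 from the start pair (r0, A), following both machines on each input symbol, reaches 14 state pairs: (r0, A), (r1, C), (r2, B), (r3, G), (r4, A), (r3, E), (r3, B), (r3, D), (r3, C), (r5, B), (r3, A), (r0, B), (r1, E), (r4, B).
M1 accepts in {r2} and M2 accepts in {A, B, F, G}. The reachable pairs whose M1-component is accepting are (r2, B); in each of them the M2-component is accepting too, so the product for L(M1) \ L(M2) (M1-component accepting, M2-component rejecting) has no reachable accepting pair and the difference is empty.
Hence every string in L(M1) is also in L(M2).

Yes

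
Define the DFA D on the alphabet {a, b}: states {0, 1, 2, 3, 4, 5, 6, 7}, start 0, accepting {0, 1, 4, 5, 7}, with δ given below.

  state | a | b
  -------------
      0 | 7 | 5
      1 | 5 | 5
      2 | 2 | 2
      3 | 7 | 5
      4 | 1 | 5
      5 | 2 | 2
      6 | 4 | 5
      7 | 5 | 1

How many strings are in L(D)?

The useful subgraph on states {0, 1, 5, 7} is acyclic, so L(D) is finite; the longest accepting path visits 4 useful states, giving maximum string length 3.
Counting accepting paths from 0 by length: 1 of length 0, 2 of length 1, 2 of length 2, 2 of length 3. Total 7.

7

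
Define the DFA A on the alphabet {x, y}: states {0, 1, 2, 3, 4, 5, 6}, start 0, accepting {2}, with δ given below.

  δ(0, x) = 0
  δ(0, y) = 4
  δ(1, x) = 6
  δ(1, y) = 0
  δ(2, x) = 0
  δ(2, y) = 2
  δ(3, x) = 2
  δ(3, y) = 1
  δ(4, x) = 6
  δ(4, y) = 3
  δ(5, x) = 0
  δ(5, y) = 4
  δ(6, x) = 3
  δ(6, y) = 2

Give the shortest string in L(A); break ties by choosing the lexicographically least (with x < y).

yxy

A breadth-first search from 0 reaches an accepting state first via the path 0 → 4 → 6 → 2 on input yxy.
No string of length < 3 is accepted (BFS exhausts all shorter strings without reaching an accepting state), and yxy is the lexicographically least accepting string of length 3.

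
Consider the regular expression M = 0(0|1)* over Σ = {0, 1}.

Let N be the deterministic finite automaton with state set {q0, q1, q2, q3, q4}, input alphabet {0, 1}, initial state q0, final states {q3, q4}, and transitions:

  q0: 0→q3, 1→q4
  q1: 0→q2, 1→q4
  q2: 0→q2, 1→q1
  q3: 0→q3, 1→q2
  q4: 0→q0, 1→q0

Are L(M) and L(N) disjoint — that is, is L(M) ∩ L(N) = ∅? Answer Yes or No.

No

The string 0 is accepted by both M and N.
Hence L(M) ∩ L(N) ≠ ∅.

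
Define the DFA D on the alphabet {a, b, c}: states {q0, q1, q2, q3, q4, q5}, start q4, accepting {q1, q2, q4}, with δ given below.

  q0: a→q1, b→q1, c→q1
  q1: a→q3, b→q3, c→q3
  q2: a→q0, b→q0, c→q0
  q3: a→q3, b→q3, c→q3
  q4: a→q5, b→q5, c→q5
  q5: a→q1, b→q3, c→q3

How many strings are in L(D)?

The useful subgraph on states {q1, q4, q5} is acyclic, so L(D) is finite; the longest accepting path visits 3 useful states, giving maximum string length 2.
Counting accepting paths from q4 by length: 1 of length 0, 3 of length 2. Total 4.

4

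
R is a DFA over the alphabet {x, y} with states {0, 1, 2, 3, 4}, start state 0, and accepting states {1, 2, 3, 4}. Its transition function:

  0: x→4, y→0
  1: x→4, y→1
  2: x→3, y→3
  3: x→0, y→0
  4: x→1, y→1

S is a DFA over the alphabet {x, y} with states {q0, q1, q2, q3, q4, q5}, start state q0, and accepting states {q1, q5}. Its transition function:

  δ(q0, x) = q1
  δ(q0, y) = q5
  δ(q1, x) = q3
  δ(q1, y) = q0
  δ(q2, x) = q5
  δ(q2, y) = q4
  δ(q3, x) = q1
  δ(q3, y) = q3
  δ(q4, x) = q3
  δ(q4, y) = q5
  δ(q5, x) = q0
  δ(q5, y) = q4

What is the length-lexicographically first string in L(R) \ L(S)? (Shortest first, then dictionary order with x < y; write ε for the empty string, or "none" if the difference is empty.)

xx

The string xx is accepted by R but not by S.
No shorter string lies in the difference, and xx is the lexicographically first length-2 string in L(R) \ L(S).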